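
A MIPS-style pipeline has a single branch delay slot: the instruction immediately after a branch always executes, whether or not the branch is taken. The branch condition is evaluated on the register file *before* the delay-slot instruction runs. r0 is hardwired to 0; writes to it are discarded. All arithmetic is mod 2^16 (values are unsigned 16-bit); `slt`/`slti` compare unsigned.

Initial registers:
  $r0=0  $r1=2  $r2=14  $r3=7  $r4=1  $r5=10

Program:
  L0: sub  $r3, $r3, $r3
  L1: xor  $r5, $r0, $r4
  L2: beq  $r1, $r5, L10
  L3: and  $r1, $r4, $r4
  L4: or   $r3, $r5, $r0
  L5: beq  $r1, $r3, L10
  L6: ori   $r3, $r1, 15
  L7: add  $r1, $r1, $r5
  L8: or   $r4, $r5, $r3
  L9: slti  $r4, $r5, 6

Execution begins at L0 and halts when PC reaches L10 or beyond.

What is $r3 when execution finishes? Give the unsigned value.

[0] sub  $r3, $r3, $r3  →  {$r0:0, $r1:2, $r2:14, $r3:0, $r4:1, $r5:10}
[1] xor  $r5, $r0, $r4  →  {$r0:0, $r1:2, $r2:14, $r3:0, $r4:1, $r5:1}
[2] beq  $r1, $r5, L10  →  {$r0:0, $r1:2, $r2:14, $r3:0, $r4:1, $r5:1}  ⟨branch fallthrough⟩
[3] and  $r1, $r4, $r4  →  {$r0:0, $r1:1, $r2:14, $r3:0, $r4:1, $r5:1}
[4] or   $r3, $r5, $r0  →  {$r0:0, $r1:1, $r2:14, $r3:1, $r4:1, $r5:1}
[5] beq  $r1, $r3, L10  →  {$r0:0, $r1:1, $r2:14, $r3:1, $r4:1, $r5:1}  ⟨branch taken⟩
[6] ori   $r3, $r1, 15  →  {$r0:0, $r1:1, $r2:14, $r3:15, $r4:1, $r5:1}

15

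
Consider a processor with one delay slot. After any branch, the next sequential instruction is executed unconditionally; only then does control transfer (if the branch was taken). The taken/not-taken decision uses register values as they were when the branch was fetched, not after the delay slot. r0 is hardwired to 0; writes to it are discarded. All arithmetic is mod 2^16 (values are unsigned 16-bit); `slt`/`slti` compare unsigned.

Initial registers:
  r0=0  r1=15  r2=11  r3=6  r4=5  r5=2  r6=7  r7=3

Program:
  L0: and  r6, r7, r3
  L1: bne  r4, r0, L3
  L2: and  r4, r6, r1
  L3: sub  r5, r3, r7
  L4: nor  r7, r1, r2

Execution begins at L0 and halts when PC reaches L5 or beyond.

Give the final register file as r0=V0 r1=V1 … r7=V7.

  step pc=0: and  r6, r7, r3  regs=(0,15,11,6,5,2,2,3)
  step pc=1: bne  r4, r0, L3  cond=T  regs=(0,15,11,6,5,2,2,3)
  step pc=2: and  r4, r6, r1  regs=(0,15,11,6,2,2,2,3)
  step pc=3: sub  r5, r3, r7  regs=(0,15,11,6,2,3,2,3)
  step pc=4: nor  r7, r1, r2  regs=(0,15,11,6,2,3,2,65520)

r0=0 r1=15 r2=11 r3=6 r4=2 r5=3 r6=2 r7=65520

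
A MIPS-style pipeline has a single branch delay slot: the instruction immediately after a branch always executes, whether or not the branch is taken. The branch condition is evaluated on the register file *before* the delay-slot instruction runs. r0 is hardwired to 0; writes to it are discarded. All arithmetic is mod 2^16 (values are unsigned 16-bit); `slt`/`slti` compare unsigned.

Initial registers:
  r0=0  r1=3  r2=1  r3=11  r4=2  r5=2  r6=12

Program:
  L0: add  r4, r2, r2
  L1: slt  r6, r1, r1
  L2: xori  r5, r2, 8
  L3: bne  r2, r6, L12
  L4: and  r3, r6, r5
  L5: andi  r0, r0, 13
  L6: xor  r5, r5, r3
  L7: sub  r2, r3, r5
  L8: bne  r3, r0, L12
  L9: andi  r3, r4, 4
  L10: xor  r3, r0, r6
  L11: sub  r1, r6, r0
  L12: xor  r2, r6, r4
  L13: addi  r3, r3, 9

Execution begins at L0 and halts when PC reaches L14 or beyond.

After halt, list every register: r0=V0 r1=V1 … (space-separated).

r0=0 r1=3 r2=2 r3=9 r4=2 r5=9 r6=0

  step pc=0: add  r4, r2, r2  regs=(0,3,1,11,2,2,12)
  step pc=1: slt  r6, r1, r1  regs=(0,3,1,11,2,2,0)
  step pc=2: xori  r5, r2, 8  regs=(0,3,1,11,2,9,0)
  step pc=3: bne  r2, r6, L12  cond=T  regs=(0,3,1,11,2,9,0)
  step pc=4: and  r3, r6, r5  regs=(0,3,1,0,2,9,0)
  step pc=12: xor  r2, r6, r4  regs=(0,3,2,0,2,9,0)
  step pc=13: addi  r3, r3, 9  regs=(0,3,2,9,2,9,0)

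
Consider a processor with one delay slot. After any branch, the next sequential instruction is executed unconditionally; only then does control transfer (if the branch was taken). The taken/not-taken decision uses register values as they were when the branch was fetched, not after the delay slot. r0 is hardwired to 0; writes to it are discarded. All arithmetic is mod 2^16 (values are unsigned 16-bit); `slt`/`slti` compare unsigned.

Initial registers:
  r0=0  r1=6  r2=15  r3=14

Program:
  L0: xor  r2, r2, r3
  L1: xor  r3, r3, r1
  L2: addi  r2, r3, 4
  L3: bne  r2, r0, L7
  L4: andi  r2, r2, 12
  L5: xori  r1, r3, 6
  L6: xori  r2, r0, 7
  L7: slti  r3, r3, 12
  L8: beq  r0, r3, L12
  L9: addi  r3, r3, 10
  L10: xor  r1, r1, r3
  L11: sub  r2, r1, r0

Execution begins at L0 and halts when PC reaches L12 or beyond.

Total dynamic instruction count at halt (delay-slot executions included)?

10

PC=0  xor  r2, r2, r3        | r0=0 r1=6 r2=1 r3=14
PC=1  xor  r3, r3, r1        | r0=0 r1=6 r2=1 r3=8
PC=2  addi  r2, r3, 4        | r0=0 r1=6 r2=12 r3=8
PC=3  bne  r2, r0, L7        | r0=0 r1=6 r2=12 r3=8  [TAKEN]
PC=4  andi  r2, r2, 12       | r0=0 r1=6 r2=12 r3=8
PC=7  slti  r3, r3, 12       | r0=0 r1=6 r2=12 r3=1
PC=8  beq  r0, r3, L12       | r0=0 r1=6 r2=12 r3=1  [not taken]
PC=9  addi  r3, r3, 10       | r0=0 r1=6 r2=12 r3=11
PC=10 xor  r1, r1, r3        | r0=0 r1=13 r2=12 r3=11
PC=11 sub  r2, r1, r0        | r0=0 r1=13 r2=13 r3=11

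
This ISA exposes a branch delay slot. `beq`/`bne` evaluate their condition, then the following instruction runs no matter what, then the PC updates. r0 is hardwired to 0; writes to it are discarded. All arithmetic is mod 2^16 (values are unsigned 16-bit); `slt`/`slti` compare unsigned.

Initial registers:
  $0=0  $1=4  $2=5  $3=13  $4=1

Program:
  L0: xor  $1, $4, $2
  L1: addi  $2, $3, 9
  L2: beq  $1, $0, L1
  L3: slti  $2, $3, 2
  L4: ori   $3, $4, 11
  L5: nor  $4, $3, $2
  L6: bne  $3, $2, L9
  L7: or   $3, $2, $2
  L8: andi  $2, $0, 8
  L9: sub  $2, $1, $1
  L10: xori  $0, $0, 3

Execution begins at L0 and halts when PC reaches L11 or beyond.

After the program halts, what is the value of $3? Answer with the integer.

0

[0] xor  $1, $4, $2  →  {$0:0, $1:4, $2:5, $3:13, $4:1}
[1] addi  $2, $3, 9  →  {$0:0, $1:4, $2:22, $3:13, $4:1}
[2] beq  $1, $0, L1  →  {$0:0, $1:4, $2:22, $3:13, $4:1}  ⟨branch fallthrough⟩
[3] slti  $2, $3, 2  →  {$0:0, $1:4, $2:0, $3:13, $4:1}
[4] ori   $3, $4, 11  →  {$0:0, $1:4, $2:0, $3:11, $4:1}
[5] nor  $4, $3, $2  →  {$0:0, $1:4, $2:0, $3:11, $4:65524}
[6] bne  $3, $2, L9  →  {$0:0, $1:4, $2:0, $3:11, $4:65524}  ⟨branch taken⟩
[7] or   $3, $2, $2  →  {$0:0, $1:4, $2:0, $3:0, $4:65524}
[9] sub  $2, $1, $1  →  {$0:0, $1:4, $2:0, $3:0, $4:65524}
[10] xori  $0, $0, 3  →  {$0:0, $1:4, $2:0, $3:0, $4:65524}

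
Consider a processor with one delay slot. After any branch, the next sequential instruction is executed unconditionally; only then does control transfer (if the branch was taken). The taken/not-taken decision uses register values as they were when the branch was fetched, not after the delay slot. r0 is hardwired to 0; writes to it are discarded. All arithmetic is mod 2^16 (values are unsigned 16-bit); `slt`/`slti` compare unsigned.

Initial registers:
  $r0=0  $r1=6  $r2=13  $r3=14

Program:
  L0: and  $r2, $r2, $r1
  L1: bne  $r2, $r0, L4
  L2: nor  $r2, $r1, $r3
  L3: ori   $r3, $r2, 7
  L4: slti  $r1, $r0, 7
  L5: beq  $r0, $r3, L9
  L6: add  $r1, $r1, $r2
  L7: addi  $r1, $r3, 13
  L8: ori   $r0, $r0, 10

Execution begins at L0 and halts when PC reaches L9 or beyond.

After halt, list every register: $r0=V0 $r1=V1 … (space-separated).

$r0=0 $r1=27 $r2=65521 $r3=14

#0 and  $r2, $r2, $r1 ; 0/6/4/14
#1 bne  $r2, $r0, L4 ; 0/6/4/14 ; →target
#2 nor  $r2, $r1, $r3 ; 0/6/65521/14
#4 slti  $r1, $r0, 7 ; 0/1/65521/14
#5 beq  $r0, $r3, L9 ; 0/1/65521/14 ; →fallthru
#6 add  $r1, $r1, $r2 ; 0/65522/65521/14
#7 addi  $r1, $r3, 13 ; 0/27/65521/14
#8 ori   $r0, $r0, 10 ; 0/27/65521/14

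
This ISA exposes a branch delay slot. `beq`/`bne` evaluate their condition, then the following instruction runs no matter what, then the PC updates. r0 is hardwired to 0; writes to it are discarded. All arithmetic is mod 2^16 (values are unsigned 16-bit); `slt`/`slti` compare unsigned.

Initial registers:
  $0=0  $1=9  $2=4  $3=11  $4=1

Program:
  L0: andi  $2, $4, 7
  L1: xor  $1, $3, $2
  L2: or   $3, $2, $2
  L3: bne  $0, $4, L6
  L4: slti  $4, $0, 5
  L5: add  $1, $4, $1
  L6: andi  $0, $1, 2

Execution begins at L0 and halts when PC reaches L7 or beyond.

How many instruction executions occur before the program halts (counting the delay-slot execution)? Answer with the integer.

6

  step pc=0: andi  $2, $4, 7  regs=(0,9,1,11,1)
  step pc=1: xor  $1, $3, $2  regs=(0,10,1,11,1)
  step pc=2: or   $3, $2, $2  regs=(0,10,1,1,1)
  step pc=3: bne  $0, $4, L6  cond=T  regs=(0,10,1,1,1)
  step pc=4: slti  $4, $0, 5  regs=(0,10,1,1,1)
  step pc=6: andi  $0, $1, 2  regs=(0,10,1,1,1)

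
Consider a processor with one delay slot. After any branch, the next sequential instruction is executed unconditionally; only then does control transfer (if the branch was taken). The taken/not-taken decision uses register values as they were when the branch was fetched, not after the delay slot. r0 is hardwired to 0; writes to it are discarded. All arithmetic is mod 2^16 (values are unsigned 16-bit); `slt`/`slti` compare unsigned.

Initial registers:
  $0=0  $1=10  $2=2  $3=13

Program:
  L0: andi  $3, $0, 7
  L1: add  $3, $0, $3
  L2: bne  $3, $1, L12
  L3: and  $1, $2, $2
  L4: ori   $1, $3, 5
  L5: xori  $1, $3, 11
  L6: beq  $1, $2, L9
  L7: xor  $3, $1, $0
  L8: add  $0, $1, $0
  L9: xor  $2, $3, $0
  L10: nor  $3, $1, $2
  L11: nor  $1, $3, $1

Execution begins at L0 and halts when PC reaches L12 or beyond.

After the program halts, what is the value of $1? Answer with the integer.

PC=0  andi  $3, $0, 7        | $0=0 $1=10 $2=2 $3=0
PC=1  add  $3, $0, $3        | $0=0 $1=10 $2=2 $3=0
PC=2  bne  $3, $1, L12       | $0=0 $1=10 $2=2 $3=0  [TAKEN]
PC=3  and  $1, $2, $2        | $0=0 $1=2 $2=2 $3=0

2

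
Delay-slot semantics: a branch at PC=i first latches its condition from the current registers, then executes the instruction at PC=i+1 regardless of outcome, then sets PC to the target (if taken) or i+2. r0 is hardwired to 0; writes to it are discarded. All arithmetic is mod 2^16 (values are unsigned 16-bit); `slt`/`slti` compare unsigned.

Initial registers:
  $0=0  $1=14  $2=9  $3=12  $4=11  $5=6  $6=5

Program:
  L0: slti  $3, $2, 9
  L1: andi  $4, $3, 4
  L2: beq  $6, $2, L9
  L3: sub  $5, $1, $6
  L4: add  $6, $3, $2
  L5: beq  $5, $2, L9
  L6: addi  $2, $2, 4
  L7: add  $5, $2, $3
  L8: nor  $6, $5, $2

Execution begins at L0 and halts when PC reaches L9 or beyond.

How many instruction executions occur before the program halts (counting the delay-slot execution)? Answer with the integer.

#0 slti  $3, $2, 9 ; 0/14/9/0/11/6/5
#1 andi  $4, $3, 4 ; 0/14/9/0/0/6/5
#2 beq  $6, $2, L9 ; 0/14/9/0/0/6/5 ; →fallthru
#3 sub  $5, $1, $6 ; 0/14/9/0/0/9/5
#4 add  $6, $3, $2 ; 0/14/9/0/0/9/9
#5 beq  $5, $2, L9 ; 0/14/9/0/0/9/9 ; →target
#6 addi  $2, $2, 4 ; 0/14/13/0/0/9/9

7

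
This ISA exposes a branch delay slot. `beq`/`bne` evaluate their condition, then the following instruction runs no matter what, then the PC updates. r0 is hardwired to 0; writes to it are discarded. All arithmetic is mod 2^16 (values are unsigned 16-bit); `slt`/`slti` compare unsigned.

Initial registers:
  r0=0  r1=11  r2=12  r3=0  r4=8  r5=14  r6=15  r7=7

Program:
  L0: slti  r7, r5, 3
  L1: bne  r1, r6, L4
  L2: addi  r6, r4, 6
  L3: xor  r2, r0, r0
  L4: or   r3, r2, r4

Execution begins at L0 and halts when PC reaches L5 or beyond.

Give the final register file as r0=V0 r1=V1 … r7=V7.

PC=0  slti  r7, r5, 3        | r0=0 r1=11 r2=12 r3=0 r4=8 r5=14 r6=15 r7=0
PC=1  bne  r1, r6, L4        | r0=0 r1=11 r2=12 r3=0 r4=8 r5=14 r6=15 r7=0  [TAKEN]
PC=2  addi  r6, r4, 6        | r0=0 r1=11 r2=12 r3=0 r4=8 r5=14 r6=14 r7=0
PC=4  or   r3, r2, r4        | r0=0 r1=11 r2=12 r3=12 r4=8 r5=14 r6=14 r7=0

r0=0 r1=11 r2=12 r3=12 r4=8 r5=14 r6=14 r7=0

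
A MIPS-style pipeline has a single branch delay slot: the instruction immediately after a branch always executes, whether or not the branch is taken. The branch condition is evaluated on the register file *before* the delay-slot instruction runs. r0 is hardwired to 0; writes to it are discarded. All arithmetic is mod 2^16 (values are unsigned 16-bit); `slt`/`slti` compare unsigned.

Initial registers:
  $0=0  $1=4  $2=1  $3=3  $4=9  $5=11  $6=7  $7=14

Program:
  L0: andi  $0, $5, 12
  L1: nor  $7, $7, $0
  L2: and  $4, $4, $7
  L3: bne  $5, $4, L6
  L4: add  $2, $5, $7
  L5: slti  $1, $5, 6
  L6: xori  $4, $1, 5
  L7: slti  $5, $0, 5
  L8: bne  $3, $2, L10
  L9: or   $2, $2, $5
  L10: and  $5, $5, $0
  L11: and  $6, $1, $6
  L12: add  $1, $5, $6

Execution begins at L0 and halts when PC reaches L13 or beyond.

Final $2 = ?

#0 andi  $0, $5, 12 ; 0/4/1/3/9/11/7/14
#1 nor  $7, $7, $0 ; 0/4/1/3/9/11/7/65521
#2 and  $4, $4, $7 ; 0/4/1/3/1/11/7/65521
#3 bne  $5, $4, L6 ; 0/4/1/3/1/11/7/65521 ; →target
#4 add  $2, $5, $7 ; 0/4/65532/3/1/11/7/65521
#6 xori  $4, $1, 5 ; 0/4/65532/3/1/11/7/65521
#7 slti  $5, $0, 5 ; 0/4/65532/3/1/1/7/65521
#8 bne  $3, $2, L10 ; 0/4/65532/3/1/1/7/65521 ; →target
#9 or   $2, $2, $5 ; 0/4/65533/3/1/1/7/65521
#10 and  $5, $5, $0 ; 0/4/65533/3/1/0/7/65521
#11 and  $6, $1, $6 ; 0/4/65533/3/1/0/4/65521
#12 add  $1, $5, $6 ; 0/4/65533/3/1/0/4/65521

65533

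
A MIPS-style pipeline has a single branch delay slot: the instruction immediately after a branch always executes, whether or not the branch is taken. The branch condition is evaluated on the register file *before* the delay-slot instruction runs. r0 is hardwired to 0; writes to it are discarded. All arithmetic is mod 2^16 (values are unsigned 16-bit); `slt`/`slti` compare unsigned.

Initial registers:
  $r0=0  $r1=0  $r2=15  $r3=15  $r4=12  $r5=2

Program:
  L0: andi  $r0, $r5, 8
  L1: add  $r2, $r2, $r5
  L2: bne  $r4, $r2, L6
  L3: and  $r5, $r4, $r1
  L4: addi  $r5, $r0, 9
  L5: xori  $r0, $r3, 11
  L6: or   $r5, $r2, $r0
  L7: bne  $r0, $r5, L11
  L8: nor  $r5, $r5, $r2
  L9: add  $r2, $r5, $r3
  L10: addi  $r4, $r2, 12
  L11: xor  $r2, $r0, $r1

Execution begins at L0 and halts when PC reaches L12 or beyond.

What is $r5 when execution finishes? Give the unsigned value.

#0 andi  $r0, $r5, 8 ; 0/0/15/15/12/2
#1 add  $r2, $r2, $r5 ; 0/0/17/15/12/2
#2 bne  $r4, $r2, L6 ; 0/0/17/15/12/2 ; →target
#3 and  $r5, $r4, $r1 ; 0/0/17/15/12/0
#6 or   $r5, $r2, $r0 ; 0/0/17/15/12/17
#7 bne  $r0, $r5, L11 ; 0/0/17/15/12/17 ; →target
#8 nor  $r5, $r5, $r2 ; 0/0/17/15/12/65518
#11 xor  $r2, $r0, $r1 ; 0/0/0/15/12/65518

65518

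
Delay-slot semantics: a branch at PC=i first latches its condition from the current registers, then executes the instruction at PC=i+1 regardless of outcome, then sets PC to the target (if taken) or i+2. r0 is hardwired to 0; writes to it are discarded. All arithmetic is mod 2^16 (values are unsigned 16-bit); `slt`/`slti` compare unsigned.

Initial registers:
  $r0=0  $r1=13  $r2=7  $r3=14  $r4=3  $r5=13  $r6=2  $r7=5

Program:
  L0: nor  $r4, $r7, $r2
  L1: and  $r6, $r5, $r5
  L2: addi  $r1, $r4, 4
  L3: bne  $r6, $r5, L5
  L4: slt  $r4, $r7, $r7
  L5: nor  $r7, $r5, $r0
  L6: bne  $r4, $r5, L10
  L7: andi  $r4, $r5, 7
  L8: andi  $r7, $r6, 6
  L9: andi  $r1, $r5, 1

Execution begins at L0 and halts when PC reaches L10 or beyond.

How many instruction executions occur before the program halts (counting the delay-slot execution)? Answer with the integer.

[0] nor  $r4, $r7, $r2  →  {$r0:0, $r1:13, $r2:7, $r3:14, $r4:65528, $r5:13, $r6:2, $r7:5}
[1] and  $r6, $r5, $r5  →  {$r0:0, $r1:13, $r2:7, $r3:14, $r4:65528, $r5:13, $r6:13, $r7:5}
[2] addi  $r1, $r4, 4  →  {$r0:0, $r1:65532, $r2:7, $r3:14, $r4:65528, $r5:13, $r6:13, $r7:5}
[3] bne  $r6, $r5, L5  →  {$r0:0, $r1:65532, $r2:7, $r3:14, $r4:65528, $r5:13, $r6:13, $r7:5}  ⟨branch fallthrough⟩
[4] slt  $r4, $r7, $r7  →  {$r0:0, $r1:65532, $r2:7, $r3:14, $r4:0, $r5:13, $r6:13, $r7:5}
[5] nor  $r7, $r5, $r0  →  {$r0:0, $r1:65532, $r2:7, $r3:14, $r4:0, $r5:13, $r6:13, $r7:65522}
[6] bne  $r4, $r5, L10  →  {$r0:0, $r1:65532, $r2:7, $r3:14, $r4:0, $r5:13, $r6:13, $r7:65522}  ⟨branch taken⟩
[7] andi  $r4, $r5, 7  →  {$r0:0, $r1:65532, $r2:7, $r3:14, $r4:5, $r5:13, $r6:13, $r7:65522}

8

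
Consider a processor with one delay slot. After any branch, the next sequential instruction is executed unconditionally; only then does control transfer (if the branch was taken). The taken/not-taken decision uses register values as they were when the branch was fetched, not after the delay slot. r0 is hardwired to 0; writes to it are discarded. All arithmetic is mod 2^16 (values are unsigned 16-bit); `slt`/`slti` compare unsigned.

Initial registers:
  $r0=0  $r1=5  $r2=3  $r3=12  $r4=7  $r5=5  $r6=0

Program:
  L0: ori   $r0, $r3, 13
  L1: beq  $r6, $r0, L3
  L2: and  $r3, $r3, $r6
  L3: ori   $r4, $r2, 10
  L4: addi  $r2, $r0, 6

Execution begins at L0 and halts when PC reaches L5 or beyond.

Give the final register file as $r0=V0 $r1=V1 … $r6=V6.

PC=0  ori   $r0, $r3, 13     | $r0=0 $r1=5 $r2=3 $r3=12 $r4=7 $r5=5 $r6=0
PC=1  beq  $r6, $r0, L3      | $r0=0 $r1=5 $r2=3 $r3=12 $r4=7 $r5=5 $r6=0  [TAKEN]
PC=2  and  $r3, $r3, $r6     | $r0=0 $r1=5 $r2=3 $r3=0 $r4=7 $r5=5 $r6=0
PC=3  ori   $r4, $r2, 10     | $r0=0 $r1=5 $r2=3 $r3=0 $r4=11 $r5=5 $r6=0
PC=4  addi  $r2, $r0, 6      | $r0=0 $r1=5 $r2=6 $r3=0 $r4=11 $r5=5 $r6=0

$r0=0 $r1=5 $r2=6 $r3=0 $r4=11 $r5=5 $r6=0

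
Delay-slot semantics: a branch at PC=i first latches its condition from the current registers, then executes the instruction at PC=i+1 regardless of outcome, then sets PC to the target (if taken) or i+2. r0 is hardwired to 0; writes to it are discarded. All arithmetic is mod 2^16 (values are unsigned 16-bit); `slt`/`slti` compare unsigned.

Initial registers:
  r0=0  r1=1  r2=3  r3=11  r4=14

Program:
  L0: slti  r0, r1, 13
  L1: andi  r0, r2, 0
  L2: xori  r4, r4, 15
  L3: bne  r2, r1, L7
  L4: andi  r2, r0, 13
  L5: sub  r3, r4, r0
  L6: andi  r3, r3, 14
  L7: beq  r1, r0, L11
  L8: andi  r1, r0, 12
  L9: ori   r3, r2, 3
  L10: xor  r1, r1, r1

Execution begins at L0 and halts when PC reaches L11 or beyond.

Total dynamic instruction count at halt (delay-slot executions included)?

#0 slti  r0, r1, 13 ; 0/1/3/11/14
#1 andi  r0, r2, 0 ; 0/1/3/11/14
#2 xori  r4, r4, 15 ; 0/1/3/11/1
#3 bne  r2, r1, L7 ; 0/1/3/11/1 ; →target
#4 andi  r2, r0, 13 ; 0/1/0/11/1
#7 beq  r1, r0, L11 ; 0/1/0/11/1 ; →fallthru
#8 andi  r1, r0, 12 ; 0/0/0/11/1
#9 ori   r3, r2, 3 ; 0/0/0/3/1
#10 xor  r1, r1, r1 ; 0/0/0/3/1

9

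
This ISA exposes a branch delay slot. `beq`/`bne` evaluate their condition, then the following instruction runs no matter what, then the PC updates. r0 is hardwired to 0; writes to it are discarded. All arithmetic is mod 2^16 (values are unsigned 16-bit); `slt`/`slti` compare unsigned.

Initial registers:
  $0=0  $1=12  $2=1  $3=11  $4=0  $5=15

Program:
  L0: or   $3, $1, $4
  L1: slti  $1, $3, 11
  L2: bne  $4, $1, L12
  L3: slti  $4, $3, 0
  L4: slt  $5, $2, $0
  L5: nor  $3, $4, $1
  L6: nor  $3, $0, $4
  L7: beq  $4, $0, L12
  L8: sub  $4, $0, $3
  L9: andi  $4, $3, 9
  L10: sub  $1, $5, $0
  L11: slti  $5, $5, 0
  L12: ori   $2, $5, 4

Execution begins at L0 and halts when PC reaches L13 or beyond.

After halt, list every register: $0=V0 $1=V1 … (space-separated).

$0=0 $1=0 $2=4 $3=65535 $4=1 $5=0

PC=0  or   $3, $1, $4        | $0=0 $1=12 $2=1 $3=12 $4=0 $5=15
PC=1  slti  $1, $3, 11       | $0=0 $1=0 $2=1 $3=12 $4=0 $5=15
PC=2  bne  $4, $1, L12       | $0=0 $1=0 $2=1 $3=12 $4=0 $5=15  [not taken]
PC=3  slti  $4, $3, 0        | $0=0 $1=0 $2=1 $3=12 $4=0 $5=15
PC=4  slt  $5, $2, $0        | $0=0 $1=0 $2=1 $3=12 $4=0 $5=0
PC=5  nor  $3, $4, $1        | $0=0 $1=0 $2=1 $3=65535 $4=0 $5=0
PC=6  nor  $3, $0, $4        | $0=0 $1=0 $2=1 $3=65535 $4=0 $5=0
PC=7  beq  $4, $0, L12       | $0=0 $1=0 $2=1 $3=65535 $4=0 $5=0  [TAKEN]
PC=8  sub  $4, $0, $3        | $0=0 $1=0 $2=1 $3=65535 $4=1 $5=0
PC=12 ori   $2, $5, 4        | $0=0 $1=0 $2=4 $3=65535 $4=1 $5=0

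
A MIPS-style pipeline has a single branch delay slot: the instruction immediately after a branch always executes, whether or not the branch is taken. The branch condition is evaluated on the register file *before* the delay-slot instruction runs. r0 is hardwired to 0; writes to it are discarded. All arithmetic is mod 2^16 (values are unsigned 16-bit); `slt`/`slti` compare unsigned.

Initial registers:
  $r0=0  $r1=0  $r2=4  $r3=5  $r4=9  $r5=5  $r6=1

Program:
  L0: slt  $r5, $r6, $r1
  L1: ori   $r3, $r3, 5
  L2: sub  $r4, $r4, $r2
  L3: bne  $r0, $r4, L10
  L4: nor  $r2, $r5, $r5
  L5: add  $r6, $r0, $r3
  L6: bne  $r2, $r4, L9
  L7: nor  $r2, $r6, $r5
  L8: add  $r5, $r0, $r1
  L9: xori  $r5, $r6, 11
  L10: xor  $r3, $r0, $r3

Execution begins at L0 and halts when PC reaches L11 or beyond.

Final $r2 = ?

65535

[0] slt  $r5, $r6, $r1  →  {$r0:0, $r1:0, $r2:4, $r3:5, $r4:9, $r5:0, $r6:1}
[1] ori   $r3, $r3, 5  →  {$r0:0, $r1:0, $r2:4, $r3:5, $r4:9, $r5:0, $r6:1}
[2] sub  $r4, $r4, $r2  →  {$r0:0, $r1:0, $r2:4, $r3:5, $r4:5, $r5:0, $r6:1}
[3] bne  $r0, $r4, L10  →  {$r0:0, $r1:0, $r2:4, $r3:5, $r4:5, $r5:0, $r6:1}  ⟨branch taken⟩
[4] nor  $r2, $r5, $r5  →  {$r0:0, $r1:0, $r2:65535, $r3:5, $r4:5, $r5:0, $r6:1}
[10] xor  $r3, $r0, $r3  →  {$r0:0, $r1:0, $r2:65535, $r3:5, $r4:5, $r5:0, $r6:1}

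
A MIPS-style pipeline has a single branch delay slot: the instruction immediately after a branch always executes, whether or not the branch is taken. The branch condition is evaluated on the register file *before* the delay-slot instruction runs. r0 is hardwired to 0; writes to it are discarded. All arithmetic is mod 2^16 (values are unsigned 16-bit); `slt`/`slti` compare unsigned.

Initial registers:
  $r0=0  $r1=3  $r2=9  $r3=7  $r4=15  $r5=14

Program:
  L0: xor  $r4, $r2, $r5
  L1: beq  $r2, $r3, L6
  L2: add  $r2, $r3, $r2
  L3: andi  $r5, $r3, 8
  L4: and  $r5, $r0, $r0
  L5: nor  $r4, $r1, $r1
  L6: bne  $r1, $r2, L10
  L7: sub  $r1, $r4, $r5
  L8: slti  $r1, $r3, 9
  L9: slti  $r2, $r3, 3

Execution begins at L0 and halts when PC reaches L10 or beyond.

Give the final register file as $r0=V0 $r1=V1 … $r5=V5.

PC=0  xor  $r4, $r2, $r5     | $r0=0 $r1=3 $r2=9 $r3=7 $r4=7 $r5=14
PC=1  beq  $r2, $r3, L6      | $r0=0 $r1=3 $r2=9 $r3=7 $r4=7 $r5=14  [not taken]
PC=2  add  $r2, $r3, $r2     | $r0=0 $r1=3 $r2=16 $r3=7 $r4=7 $r5=14
PC=3  andi  $r5, $r3, 8      | $r0=0 $r1=3 $r2=16 $r3=7 $r4=7 $r5=0
PC=4  and  $r5, $r0, $r0     | $r0=0 $r1=3 $r2=16 $r3=7 $r4=7 $r5=0
PC=5  nor  $r4, $r1, $r1     | $r0=0 $r1=3 $r2=16 $r3=7 $r4=65532 $r5=0
PC=6  bne  $r1, $r2, L10     | $r0=0 $r1=3 $r2=16 $r3=7 $r4=65532 $r5=0  [TAKEN]
PC=7  sub  $r1, $r4, $r5     | $r0=0 $r1=65532 $r2=16 $r3=7 $r4=65532 $r5=0

$r0=0 $r1=65532 $r2=16 $r3=7 $r4=65532 $r5=0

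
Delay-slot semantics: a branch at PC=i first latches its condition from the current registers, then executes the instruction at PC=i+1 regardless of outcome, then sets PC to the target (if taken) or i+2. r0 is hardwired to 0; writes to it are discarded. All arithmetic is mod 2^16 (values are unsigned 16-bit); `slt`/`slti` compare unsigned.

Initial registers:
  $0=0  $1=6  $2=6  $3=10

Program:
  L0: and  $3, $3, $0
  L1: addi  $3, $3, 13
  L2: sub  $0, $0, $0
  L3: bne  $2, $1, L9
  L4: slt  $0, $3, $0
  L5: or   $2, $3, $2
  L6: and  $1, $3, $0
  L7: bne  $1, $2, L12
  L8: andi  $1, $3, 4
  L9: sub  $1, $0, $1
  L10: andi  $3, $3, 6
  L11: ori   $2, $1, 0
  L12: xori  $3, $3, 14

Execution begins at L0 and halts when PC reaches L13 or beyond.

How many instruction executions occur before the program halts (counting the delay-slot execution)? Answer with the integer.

10

[0] and  $3, $3, $0  →  {$0:0, $1:6, $2:6, $3:0}
[1] addi  $3, $3, 13  →  {$0:0, $1:6, $2:6, $3:13}
[2] sub  $0, $0, $0  →  {$0:0, $1:6, $2:6, $3:13}
[3] bne  $2, $1, L9  →  {$0:0, $1:6, $2:6, $3:13}  ⟨branch fallthrough⟩
[4] slt  $0, $3, $0  →  {$0:0, $1:6, $2:6, $3:13}
[5] or   $2, $3, $2  →  {$0:0, $1:6, $2:15, $3:13}
[6] and  $1, $3, $0  →  {$0:0, $1:0, $2:15, $3:13}
[7] bne  $1, $2, L12  →  {$0:0, $1:0, $2:15, $3:13}  ⟨branch taken⟩
[8] andi  $1, $3, 4  →  {$0:0, $1:4, $2:15, $3:13}
[12] xori  $3, $3, 14  →  {$0:0, $1:4, $2:15, $3:3}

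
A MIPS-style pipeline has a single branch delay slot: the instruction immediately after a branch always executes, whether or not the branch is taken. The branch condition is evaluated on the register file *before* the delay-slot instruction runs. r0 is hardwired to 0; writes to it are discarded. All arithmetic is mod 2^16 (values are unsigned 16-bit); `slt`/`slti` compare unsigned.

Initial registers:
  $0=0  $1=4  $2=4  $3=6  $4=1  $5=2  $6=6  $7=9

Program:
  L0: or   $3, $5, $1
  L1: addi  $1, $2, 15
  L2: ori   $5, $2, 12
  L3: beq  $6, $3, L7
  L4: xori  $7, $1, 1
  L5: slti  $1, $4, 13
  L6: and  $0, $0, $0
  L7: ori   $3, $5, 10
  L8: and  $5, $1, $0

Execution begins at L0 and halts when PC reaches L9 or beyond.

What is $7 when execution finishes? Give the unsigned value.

18

[0] or   $3, $5, $1  →  {$0:0, $1:4, $2:4, $3:6, $4:1, $5:2, $6:6, $7:9}
[1] addi  $1, $2, 15  →  {$0:0, $1:19, $2:4, $3:6, $4:1, $5:2, $6:6, $7:9}
[2] ori   $5, $2, 12  →  {$0:0, $1:19, $2:4, $3:6, $4:1, $5:12, $6:6, $7:9}
[3] beq  $6, $3, L7  →  {$0:0, $1:19, $2:4, $3:6, $4:1, $5:12, $6:6, $7:9}  ⟨branch taken⟩
[4] xori  $7, $1, 1  →  {$0:0, $1:19, $2:4, $3:6, $4:1, $5:12, $6:6, $7:18}
[7] ori   $3, $5, 10  →  {$0:0, $1:19, $2:4, $3:14, $4:1, $5:12, $6:6, $7:18}
[8] and  $5, $1, $0  →  {$0:0, $1:19, $2:4, $3:14, $4:1, $5:0, $6:6, $7:18}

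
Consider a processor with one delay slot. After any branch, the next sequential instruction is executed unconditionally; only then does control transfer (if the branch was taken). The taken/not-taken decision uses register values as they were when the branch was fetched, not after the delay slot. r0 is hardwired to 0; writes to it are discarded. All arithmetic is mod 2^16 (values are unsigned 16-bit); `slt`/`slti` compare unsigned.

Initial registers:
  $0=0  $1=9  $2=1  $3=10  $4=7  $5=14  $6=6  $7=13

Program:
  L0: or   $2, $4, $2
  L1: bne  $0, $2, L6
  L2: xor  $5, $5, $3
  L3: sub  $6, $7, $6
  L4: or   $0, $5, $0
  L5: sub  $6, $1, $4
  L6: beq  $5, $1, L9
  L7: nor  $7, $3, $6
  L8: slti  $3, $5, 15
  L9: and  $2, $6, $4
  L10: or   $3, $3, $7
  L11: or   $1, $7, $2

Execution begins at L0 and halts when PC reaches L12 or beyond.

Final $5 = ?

4

  step pc=0: or   $2, $4, $2  regs=(0,9,7,10,7,14,6,13)
  step pc=1: bne  $0, $2, L6  cond=T  regs=(0,9,7,10,7,14,6,13)
  step pc=2: xor  $5, $5, $3  regs=(0,9,7,10,7,4,6,13)
  step pc=6: beq  $5, $1, L9  cond=F  regs=(0,9,7,10,7,4,6,13)
  step pc=7: nor  $7, $3, $6  regs=(0,9,7,10,7,4,6,65521)
  step pc=8: slti  $3, $5, 15  regs=(0,9,7,1,7,4,6,65521)
  step pc=9: and  $2, $6, $4  regs=(0,9,6,1,7,4,6,65521)
  step pc=10: or   $3, $3, $7  regs=(0,9,6,65521,7,4,6,65521)
  step pc=11: or   $1, $7, $2  regs=(0,65527,6,65521,7,4,6,65521)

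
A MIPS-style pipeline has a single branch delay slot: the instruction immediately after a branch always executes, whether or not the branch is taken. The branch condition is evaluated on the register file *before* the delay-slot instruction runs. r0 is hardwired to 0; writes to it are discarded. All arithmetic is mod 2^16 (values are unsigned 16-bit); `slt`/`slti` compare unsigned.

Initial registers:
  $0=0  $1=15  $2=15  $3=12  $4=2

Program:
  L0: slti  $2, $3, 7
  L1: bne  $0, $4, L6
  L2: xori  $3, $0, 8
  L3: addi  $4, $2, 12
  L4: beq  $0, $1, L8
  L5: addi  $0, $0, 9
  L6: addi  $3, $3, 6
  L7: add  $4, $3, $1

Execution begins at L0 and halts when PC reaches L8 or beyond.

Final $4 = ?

29

[0] slti  $2, $3, 7  →  {$0:0, $1:15, $2:0, $3:12, $4:2}
[1] bne  $0, $4, L6  →  {$0:0, $1:15, $2:0, $3:12, $4:2}  ⟨branch taken⟩
[2] xori  $3, $0, 8  →  {$0:0, $1:15, $2:0, $3:8, $4:2}
[6] addi  $3, $3, 6  →  {$0:0, $1:15, $2:0, $3:14, $4:2}
[7] add  $4, $3, $1  →  {$0:0, $1:15, $2:0, $3:14, $4:29}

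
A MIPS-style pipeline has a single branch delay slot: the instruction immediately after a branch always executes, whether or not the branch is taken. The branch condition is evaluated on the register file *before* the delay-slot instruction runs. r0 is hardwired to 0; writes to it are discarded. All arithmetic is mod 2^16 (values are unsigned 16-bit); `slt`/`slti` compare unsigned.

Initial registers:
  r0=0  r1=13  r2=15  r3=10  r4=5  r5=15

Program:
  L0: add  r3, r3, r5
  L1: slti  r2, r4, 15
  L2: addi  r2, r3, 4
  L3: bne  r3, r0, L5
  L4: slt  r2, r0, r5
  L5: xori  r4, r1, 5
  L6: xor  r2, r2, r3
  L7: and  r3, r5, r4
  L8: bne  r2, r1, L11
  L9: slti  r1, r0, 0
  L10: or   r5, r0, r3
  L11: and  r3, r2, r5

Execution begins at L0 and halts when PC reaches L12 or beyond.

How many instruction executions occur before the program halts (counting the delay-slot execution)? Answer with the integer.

  step pc=0: add  r3, r3, r5  regs=(0,13,15,25,5,15)
  step pc=1: slti  r2, r4, 15  regs=(0,13,1,25,5,15)
  step pc=2: addi  r2, r3, 4  regs=(0,13,29,25,5,15)
  step pc=3: bne  r3, r0, L5  cond=T  regs=(0,13,29,25,5,15)
  step pc=4: slt  r2, r0, r5  regs=(0,13,1,25,5,15)
  step pc=5: xori  r4, r1, 5  regs=(0,13,1,25,8,15)
  step pc=6: xor  r2, r2, r3  regs=(0,13,24,25,8,15)
  step pc=7: and  r3, r5, r4  regs=(0,13,24,8,8,15)
  step pc=8: bne  r2, r1, L11  cond=T  regs=(0,13,24,8,8,15)
  step pc=9: slti  r1, r0, 0  regs=(0,0,24,8,8,15)
  step pc=11: and  r3, r2, r5  regs=(0,0,24,8,8,15)

11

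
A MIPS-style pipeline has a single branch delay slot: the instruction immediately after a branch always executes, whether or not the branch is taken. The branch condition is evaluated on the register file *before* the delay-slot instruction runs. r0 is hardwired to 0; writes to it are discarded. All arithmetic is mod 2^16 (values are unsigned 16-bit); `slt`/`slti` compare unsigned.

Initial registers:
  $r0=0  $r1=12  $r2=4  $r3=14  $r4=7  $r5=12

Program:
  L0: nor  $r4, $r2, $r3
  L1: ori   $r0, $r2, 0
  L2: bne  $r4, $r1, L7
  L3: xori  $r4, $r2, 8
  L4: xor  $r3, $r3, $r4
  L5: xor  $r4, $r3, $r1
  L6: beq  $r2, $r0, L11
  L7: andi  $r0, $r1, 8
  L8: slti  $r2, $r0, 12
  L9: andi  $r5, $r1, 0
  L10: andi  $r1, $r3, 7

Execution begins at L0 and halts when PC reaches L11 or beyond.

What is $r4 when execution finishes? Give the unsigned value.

#0 nor  $r4, $r2, $r3 ; 0/12/4/14/65521/12
#1 ori   $r0, $r2, 0 ; 0/12/4/14/65521/12
#2 bne  $r4, $r1, L7 ; 0/12/4/14/65521/12 ; →target
#3 xori  $r4, $r2, 8 ; 0/12/4/14/12/12
#7 andi  $r0, $r1, 8 ; 0/12/4/14/12/12
#8 slti  $r2, $r0, 12 ; 0/12/1/14/12/12
#9 andi  $r5, $r1, 0 ; 0/12/1/14/12/0
#10 andi  $r1, $r3, 7 ; 0/6/1/14/12/0

12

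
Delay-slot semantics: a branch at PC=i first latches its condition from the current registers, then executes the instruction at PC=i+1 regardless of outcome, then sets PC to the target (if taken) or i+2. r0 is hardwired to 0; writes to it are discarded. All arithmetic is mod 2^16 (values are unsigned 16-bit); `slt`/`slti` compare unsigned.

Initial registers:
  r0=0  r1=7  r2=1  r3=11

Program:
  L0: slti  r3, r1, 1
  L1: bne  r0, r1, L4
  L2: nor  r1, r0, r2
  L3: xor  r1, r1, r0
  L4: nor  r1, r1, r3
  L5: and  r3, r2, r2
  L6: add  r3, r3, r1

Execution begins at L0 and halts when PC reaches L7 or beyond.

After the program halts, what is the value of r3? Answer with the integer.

  step pc=0: slti  r3, r1, 1  regs=(0,7,1,0)
  step pc=1: bne  r0, r1, L4  cond=T  regs=(0,7,1,0)
  step pc=2: nor  r1, r0, r2  regs=(0,65534,1,0)
  step pc=4: nor  r1, r1, r3  regs=(0,1,1,0)
  step pc=5: and  r3, r2, r2  regs=(0,1,1,1)
  step pc=6: add  r3, r3, r1  regs=(0,1,1,2)

2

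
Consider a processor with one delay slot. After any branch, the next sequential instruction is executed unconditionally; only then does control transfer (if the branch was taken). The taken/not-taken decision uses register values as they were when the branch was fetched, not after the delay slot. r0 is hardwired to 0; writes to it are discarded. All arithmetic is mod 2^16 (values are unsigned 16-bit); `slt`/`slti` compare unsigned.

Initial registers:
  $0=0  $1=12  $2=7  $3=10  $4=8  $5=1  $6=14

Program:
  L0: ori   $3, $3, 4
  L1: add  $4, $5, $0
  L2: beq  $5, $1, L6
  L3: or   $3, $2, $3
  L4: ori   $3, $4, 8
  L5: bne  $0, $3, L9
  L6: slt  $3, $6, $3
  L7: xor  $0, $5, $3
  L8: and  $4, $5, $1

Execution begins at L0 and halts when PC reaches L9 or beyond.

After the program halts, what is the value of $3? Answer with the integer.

0

[0] ori   $3, $3, 4  →  {$0:0, $1:12, $2:7, $3:14, $4:8, $5:1, $6:14}
[1] add  $4, $5, $0  →  {$0:0, $1:12, $2:7, $3:14, $4:1, $5:1, $6:14}
[2] beq  $5, $1, L6  →  {$0:0, $1:12, $2:7, $3:14, $4:1, $5:1, $6:14}  ⟨branch fallthrough⟩
[3] or   $3, $2, $3  →  {$0:0, $1:12, $2:7, $3:15, $4:1, $5:1, $6:14}
[4] ori   $3, $4, 8  →  {$0:0, $1:12, $2:7, $3:9, $4:1, $5:1, $6:14}
[5] bne  $0, $3, L9  →  {$0:0, $1:12, $2:7, $3:9, $4:1, $5:1, $6:14}  ⟨branch taken⟩
[6] slt  $3, $6, $3  →  {$0:0, $1:12, $2:7, $3:0, $4:1, $5:1, $6:14}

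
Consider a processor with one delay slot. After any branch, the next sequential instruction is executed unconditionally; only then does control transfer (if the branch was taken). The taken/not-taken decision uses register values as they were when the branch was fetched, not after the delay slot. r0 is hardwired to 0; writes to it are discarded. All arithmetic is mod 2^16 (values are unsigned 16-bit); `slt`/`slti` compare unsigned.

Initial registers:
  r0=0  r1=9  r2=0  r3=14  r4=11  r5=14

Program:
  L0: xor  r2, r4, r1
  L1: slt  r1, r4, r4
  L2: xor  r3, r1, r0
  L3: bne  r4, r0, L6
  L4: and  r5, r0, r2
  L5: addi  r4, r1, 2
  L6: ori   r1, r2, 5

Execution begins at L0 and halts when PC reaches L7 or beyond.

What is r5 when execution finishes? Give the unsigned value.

#0 xor  r2, r4, r1 ; 0/9/2/14/11/14
#1 slt  r1, r4, r4 ; 0/0/2/14/11/14
#2 xor  r3, r1, r0 ; 0/0/2/0/11/14
#3 bne  r4, r0, L6 ; 0/0/2/0/11/14 ; →target
#4 and  r5, r0, r2 ; 0/0/2/0/11/0
#6 ori   r1, r2, 5 ; 0/7/2/0/11/0

0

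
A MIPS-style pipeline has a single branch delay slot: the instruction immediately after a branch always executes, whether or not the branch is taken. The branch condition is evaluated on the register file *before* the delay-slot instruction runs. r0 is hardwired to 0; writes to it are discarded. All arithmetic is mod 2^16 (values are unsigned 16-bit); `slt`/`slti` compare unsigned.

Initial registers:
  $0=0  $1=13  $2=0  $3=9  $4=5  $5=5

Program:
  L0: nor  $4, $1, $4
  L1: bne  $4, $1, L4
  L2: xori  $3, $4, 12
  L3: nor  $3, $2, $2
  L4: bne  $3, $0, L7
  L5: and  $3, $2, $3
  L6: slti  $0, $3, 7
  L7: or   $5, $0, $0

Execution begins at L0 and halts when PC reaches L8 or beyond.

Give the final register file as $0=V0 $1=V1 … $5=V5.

$0=0 $1=13 $2=0 $3=0 $4=65522 $5=0

PC=0  nor  $4, $1, $4        | $0=0 $1=13 $2=0 $3=9 $4=65522 $5=5
PC=1  bne  $4, $1, L4        | $0=0 $1=13 $2=0 $3=9 $4=65522 $5=5  [TAKEN]
PC=2  xori  $3, $4, 12       | $0=0 $1=13 $2=0 $3=65534 $4=65522 $5=5
PC=4  bne  $3, $0, L7        | $0=0 $1=13 $2=0 $3=65534 $4=65522 $5=5  [TAKEN]
PC=5  and  $3, $2, $3        | $0=0 $1=13 $2=0 $3=0 $4=65522 $5=5
PC=7  or   $5, $0, $0        | $0=0 $1=13 $2=0 $3=0 $4=65522 $5=0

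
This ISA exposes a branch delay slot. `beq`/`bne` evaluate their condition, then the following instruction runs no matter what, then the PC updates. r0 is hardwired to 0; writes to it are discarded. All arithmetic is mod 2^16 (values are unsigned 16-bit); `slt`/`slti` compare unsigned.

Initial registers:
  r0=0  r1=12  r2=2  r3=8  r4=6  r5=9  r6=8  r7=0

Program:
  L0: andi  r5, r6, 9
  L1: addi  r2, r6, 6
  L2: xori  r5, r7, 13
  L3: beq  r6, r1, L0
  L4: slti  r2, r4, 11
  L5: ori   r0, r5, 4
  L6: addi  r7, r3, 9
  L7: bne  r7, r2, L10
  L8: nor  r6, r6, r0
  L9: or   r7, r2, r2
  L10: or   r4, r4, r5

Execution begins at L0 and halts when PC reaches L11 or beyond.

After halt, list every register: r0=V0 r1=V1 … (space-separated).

PC=0  andi  r5, r6, 9        | r0=0 r1=12 r2=2 r3=8 r4=6 r5=8 r6=8 r7=0
PC=1  addi  r2, r6, 6        | r0=0 r1=12 r2=14 r3=8 r4=6 r5=8 r6=8 r7=0
PC=2  xori  r5, r7, 13       | r0=0 r1=12 r2=14 r3=8 r4=6 r5=13 r6=8 r7=0
PC=3  beq  r6, r1, L0        | r0=0 r1=12 r2=14 r3=8 r4=6 r5=13 r6=8 r7=0  [not taken]
PC=4  slti  r2, r4, 11       | r0=0 r1=12 r2=1 r3=8 r4=6 r5=13 r6=8 r7=0
PC=5  ori   r0, r5, 4        | r0=0 r1=12 r2=1 r3=8 r4=6 r5=13 r6=8 r7=0
PC=6  addi  r7, r3, 9        | r0=0 r1=12 r2=1 r3=8 r4=6 r5=13 r6=8 r7=17
PC=7  bne  r7, r2, L10       | r0=0 r1=12 r2=1 r3=8 r4=6 r5=13 r6=8 r7=17  [TAKEN]
PC=8  nor  r6, r6, r0        | r0=0 r1=12 r2=1 r3=8 r4=6 r5=13 r6=65527 r7=17
PC=10 or   r4, r4, r5        | r0=0 r1=12 r2=1 r3=8 r4=15 r5=13 r6=65527 r7=17

r0=0 r1=12 r2=1 r3=8 r4=15 r5=13 r6=65527 r7=17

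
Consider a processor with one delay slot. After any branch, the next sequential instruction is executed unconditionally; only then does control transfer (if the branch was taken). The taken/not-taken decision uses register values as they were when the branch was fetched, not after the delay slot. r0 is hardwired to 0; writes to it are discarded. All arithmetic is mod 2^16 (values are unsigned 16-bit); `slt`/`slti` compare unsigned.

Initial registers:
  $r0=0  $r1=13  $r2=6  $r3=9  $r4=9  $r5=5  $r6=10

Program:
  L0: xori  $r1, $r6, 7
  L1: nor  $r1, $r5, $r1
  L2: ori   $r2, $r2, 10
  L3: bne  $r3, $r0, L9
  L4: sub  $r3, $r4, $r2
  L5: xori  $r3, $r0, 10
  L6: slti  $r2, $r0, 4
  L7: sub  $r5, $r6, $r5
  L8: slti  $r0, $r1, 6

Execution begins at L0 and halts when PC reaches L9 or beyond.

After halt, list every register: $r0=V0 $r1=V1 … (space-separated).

PC=0  xori  $r1, $r6, 7      | $r0=0 $r1=13 $r2=6 $r3=9 $r4=9 $r5=5 $r6=10
PC=1  nor  $r1, $r5, $r1     | $r0=0 $r1=65522 $r2=6 $r3=9 $r4=9 $r5=5 $r6=10
PC=2  ori   $r2, $r2, 10     | $r0=0 $r1=65522 $r2=14 $r3=9 $r4=9 $r5=5 $r6=10
PC=3  bne  $r3, $r0, L9      | $r0=0 $r1=65522 $r2=14 $r3=9 $r4=9 $r5=5 $r6=10  [TAKEN]
PC=4  sub  $r3, $r4, $r2     | $r0=0 $r1=65522 $r2=14 $r3=65531 $r4=9 $r5=5 $r6=10

$r0=0 $r1=65522 $r2=14 $r3=65531 $r4=9 $r5=5 $r6=10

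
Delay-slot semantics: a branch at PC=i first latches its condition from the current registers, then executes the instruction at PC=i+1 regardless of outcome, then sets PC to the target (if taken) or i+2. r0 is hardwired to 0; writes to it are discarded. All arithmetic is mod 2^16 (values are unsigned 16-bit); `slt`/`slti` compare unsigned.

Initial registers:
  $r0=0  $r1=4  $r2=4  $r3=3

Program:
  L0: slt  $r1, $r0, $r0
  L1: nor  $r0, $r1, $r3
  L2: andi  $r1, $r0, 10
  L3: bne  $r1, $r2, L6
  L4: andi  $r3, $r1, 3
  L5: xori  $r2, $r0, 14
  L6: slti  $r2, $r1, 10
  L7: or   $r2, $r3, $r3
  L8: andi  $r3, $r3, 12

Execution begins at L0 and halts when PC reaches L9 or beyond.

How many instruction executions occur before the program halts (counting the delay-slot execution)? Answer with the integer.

8

  step pc=0: slt  $r1, $r0, $r0  regs=(0,0,4,3)
  step pc=1: nor  $r0, $r1, $r3  regs=(0,0,4,3)
  step pc=2: andi  $r1, $r0, 10  regs=(0,0,4,3)
  step pc=3: bne  $r1, $r2, L6  cond=T  regs=(0,0,4,3)
  step pc=4: andi  $r3, $r1, 3  regs=(0,0,4,0)
  step pc=6: slti  $r2, $r1, 10  regs=(0,0,1,0)
  step pc=7: or   $r2, $r3, $r3  regs=(0,0,0,0)
  step pc=8: andi  $r3, $r3, 12  regs=(0,0,0,0)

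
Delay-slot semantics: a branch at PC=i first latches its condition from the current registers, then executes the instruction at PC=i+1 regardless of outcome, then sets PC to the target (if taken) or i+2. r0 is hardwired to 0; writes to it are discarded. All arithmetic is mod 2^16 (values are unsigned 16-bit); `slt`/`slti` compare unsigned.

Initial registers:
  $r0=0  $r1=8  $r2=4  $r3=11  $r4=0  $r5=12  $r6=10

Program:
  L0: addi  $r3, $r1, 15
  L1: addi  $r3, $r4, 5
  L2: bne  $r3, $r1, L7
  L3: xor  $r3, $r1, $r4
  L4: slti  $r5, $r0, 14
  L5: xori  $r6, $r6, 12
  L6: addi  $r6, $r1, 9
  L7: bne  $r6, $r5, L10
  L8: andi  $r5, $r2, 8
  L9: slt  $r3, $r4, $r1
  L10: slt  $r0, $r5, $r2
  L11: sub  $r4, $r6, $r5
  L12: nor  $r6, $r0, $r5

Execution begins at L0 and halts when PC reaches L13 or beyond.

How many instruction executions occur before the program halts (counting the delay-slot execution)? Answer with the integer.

9

#0 addi  $r3, $r1, 15 ; 0/8/4/23/0/12/10
#1 addi  $r3, $r4, 5 ; 0/8/4/5/0/12/10
#2 bne  $r3, $r1, L7 ; 0/8/4/5/0/12/10 ; →target
#3 xor  $r3, $r1, $r4 ; 0/8/4/8/0/12/10
#7 bne  $r6, $r5, L10 ; 0/8/4/8/0/12/10 ; →target
#8 andi  $r5, $r2, 8 ; 0/8/4/8/0/0/10
#10 slt  $r0, $r5, $r2 ; 0/8/4/8/0/0/10
#11 sub  $r4, $r6, $r5 ; 0/8/4/8/10/0/10
#12 nor  $r6, $r0, $r5 ; 0/8/4/8/10/0/65535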